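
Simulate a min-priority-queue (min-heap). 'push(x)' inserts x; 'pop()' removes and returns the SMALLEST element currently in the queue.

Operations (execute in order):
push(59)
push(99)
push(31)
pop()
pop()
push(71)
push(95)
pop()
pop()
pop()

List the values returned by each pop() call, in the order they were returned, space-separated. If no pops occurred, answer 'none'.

push(59): heap contents = [59]
push(99): heap contents = [59, 99]
push(31): heap contents = [31, 59, 99]
pop() → 31: heap contents = [59, 99]
pop() → 59: heap contents = [99]
push(71): heap contents = [71, 99]
push(95): heap contents = [71, 95, 99]
pop() → 71: heap contents = [95, 99]
pop() → 95: heap contents = [99]
pop() → 99: heap contents = []

Answer: 31 59 71 95 99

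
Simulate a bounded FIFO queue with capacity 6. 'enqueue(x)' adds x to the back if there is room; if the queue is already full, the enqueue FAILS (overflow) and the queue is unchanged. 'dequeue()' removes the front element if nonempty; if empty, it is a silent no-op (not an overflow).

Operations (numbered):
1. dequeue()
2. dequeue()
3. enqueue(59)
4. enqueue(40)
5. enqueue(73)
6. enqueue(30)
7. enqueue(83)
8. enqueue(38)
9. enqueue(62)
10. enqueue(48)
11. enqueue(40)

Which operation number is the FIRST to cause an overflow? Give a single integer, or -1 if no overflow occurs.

1. dequeue(): empty, no-op, size=0
2. dequeue(): empty, no-op, size=0
3. enqueue(59): size=1
4. enqueue(40): size=2
5. enqueue(73): size=3
6. enqueue(30): size=4
7. enqueue(83): size=5
8. enqueue(38): size=6
9. enqueue(62): size=6=cap → OVERFLOW (fail)
10. enqueue(48): size=6=cap → OVERFLOW (fail)
11. enqueue(40): size=6=cap → OVERFLOW (fail)

Answer: 9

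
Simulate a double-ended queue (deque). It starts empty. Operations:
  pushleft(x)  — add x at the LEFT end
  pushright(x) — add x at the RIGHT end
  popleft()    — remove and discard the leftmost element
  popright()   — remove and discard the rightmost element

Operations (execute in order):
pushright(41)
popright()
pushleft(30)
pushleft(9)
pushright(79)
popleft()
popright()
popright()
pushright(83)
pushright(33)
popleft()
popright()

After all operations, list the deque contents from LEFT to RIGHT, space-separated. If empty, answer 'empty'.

Answer: empty

Derivation:
pushright(41): [41]
popright(): []
pushleft(30): [30]
pushleft(9): [9, 30]
pushright(79): [9, 30, 79]
popleft(): [30, 79]
popright(): [30]
popright(): []
pushright(83): [83]
pushright(33): [83, 33]
popleft(): [33]
popright(): []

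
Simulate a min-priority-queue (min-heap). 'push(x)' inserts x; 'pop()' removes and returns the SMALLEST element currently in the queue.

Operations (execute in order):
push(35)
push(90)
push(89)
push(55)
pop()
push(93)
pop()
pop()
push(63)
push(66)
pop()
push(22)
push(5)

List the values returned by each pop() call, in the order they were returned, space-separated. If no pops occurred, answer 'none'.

Answer: 35 55 89 63

Derivation:
push(35): heap contents = [35]
push(90): heap contents = [35, 90]
push(89): heap contents = [35, 89, 90]
push(55): heap contents = [35, 55, 89, 90]
pop() → 35: heap contents = [55, 89, 90]
push(93): heap contents = [55, 89, 90, 93]
pop() → 55: heap contents = [89, 90, 93]
pop() → 89: heap contents = [90, 93]
push(63): heap contents = [63, 90, 93]
push(66): heap contents = [63, 66, 90, 93]
pop() → 63: heap contents = [66, 90, 93]
push(22): heap contents = [22, 66, 90, 93]
push(5): heap contents = [5, 22, 66, 90, 93]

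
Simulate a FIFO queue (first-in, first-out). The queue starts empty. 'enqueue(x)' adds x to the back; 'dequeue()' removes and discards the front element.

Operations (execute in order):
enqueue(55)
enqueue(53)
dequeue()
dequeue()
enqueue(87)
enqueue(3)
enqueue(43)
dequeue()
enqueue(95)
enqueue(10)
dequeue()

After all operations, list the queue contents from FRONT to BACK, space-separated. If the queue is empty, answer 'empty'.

enqueue(55): [55]
enqueue(53): [55, 53]
dequeue(): [53]
dequeue(): []
enqueue(87): [87]
enqueue(3): [87, 3]
enqueue(43): [87, 3, 43]
dequeue(): [3, 43]
enqueue(95): [3, 43, 95]
enqueue(10): [3, 43, 95, 10]
dequeue(): [43, 95, 10]

Answer: 43 95 10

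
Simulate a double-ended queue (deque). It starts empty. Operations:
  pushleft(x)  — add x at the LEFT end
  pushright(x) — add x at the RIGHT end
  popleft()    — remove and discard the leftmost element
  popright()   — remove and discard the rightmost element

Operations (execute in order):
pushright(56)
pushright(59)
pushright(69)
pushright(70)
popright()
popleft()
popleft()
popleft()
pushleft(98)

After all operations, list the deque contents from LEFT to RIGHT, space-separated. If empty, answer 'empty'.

Answer: 98

Derivation:
pushright(56): [56]
pushright(59): [56, 59]
pushright(69): [56, 59, 69]
pushright(70): [56, 59, 69, 70]
popright(): [56, 59, 69]
popleft(): [59, 69]
popleft(): [69]
popleft(): []
pushleft(98): [98]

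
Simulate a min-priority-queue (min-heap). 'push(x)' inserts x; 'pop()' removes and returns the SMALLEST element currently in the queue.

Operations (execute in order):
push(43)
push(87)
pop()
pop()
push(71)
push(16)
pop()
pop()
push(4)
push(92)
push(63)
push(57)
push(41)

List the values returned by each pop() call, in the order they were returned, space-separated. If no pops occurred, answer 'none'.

push(43): heap contents = [43]
push(87): heap contents = [43, 87]
pop() → 43: heap contents = [87]
pop() → 87: heap contents = []
push(71): heap contents = [71]
push(16): heap contents = [16, 71]
pop() → 16: heap contents = [71]
pop() → 71: heap contents = []
push(4): heap contents = [4]
push(92): heap contents = [4, 92]
push(63): heap contents = [4, 63, 92]
push(57): heap contents = [4, 57, 63, 92]
push(41): heap contents = [4, 41, 57, 63, 92]

Answer: 43 87 16 71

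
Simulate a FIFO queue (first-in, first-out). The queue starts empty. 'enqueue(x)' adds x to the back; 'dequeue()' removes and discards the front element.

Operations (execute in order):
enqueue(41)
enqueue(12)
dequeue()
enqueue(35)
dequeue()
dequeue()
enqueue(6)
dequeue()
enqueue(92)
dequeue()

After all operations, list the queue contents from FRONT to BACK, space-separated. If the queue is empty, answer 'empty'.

enqueue(41): [41]
enqueue(12): [41, 12]
dequeue(): [12]
enqueue(35): [12, 35]
dequeue(): [35]
dequeue(): []
enqueue(6): [6]
dequeue(): []
enqueue(92): [92]
dequeue(): []

Answer: empty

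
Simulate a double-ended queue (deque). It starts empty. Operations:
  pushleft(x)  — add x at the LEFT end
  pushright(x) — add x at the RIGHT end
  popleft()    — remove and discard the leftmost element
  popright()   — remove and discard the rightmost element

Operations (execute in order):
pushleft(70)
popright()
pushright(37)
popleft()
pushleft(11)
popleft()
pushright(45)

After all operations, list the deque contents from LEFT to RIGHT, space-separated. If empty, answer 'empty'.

pushleft(70): [70]
popright(): []
pushright(37): [37]
popleft(): []
pushleft(11): [11]
popleft(): []
pushright(45): [45]

Answer: 45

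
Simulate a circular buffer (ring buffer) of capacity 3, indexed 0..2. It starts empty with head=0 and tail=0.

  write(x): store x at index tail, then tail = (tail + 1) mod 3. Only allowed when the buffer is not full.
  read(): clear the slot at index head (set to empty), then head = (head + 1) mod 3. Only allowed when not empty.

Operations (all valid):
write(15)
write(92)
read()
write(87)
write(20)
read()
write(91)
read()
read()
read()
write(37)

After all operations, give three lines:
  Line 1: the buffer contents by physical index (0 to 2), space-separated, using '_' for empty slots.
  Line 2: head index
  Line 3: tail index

Answer: _ _ 37
2
0

Derivation:
write(15): buf=[15 _ _], head=0, tail=1, size=1
write(92): buf=[15 92 _], head=0, tail=2, size=2
read(): buf=[_ 92 _], head=1, tail=2, size=1
write(87): buf=[_ 92 87], head=1, tail=0, size=2
write(20): buf=[20 92 87], head=1, tail=1, size=3
read(): buf=[20 _ 87], head=2, tail=1, size=2
write(91): buf=[20 91 87], head=2, tail=2, size=3
read(): buf=[20 91 _], head=0, tail=2, size=2
read(): buf=[_ 91 _], head=1, tail=2, size=1
read(): buf=[_ _ _], head=2, tail=2, size=0
write(37): buf=[_ _ 37], head=2, tail=0, size=1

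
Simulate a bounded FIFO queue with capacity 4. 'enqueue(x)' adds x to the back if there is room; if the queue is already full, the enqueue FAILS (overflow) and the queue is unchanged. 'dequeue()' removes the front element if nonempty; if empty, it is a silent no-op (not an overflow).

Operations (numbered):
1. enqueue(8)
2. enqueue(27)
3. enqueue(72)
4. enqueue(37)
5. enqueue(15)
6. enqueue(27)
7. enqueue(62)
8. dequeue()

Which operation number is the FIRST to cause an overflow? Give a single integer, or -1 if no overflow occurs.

Answer: 5

Derivation:
1. enqueue(8): size=1
2. enqueue(27): size=2
3. enqueue(72): size=3
4. enqueue(37): size=4
5. enqueue(15): size=4=cap → OVERFLOW (fail)
6. enqueue(27): size=4=cap → OVERFLOW (fail)
7. enqueue(62): size=4=cap → OVERFLOW (fail)
8. dequeue(): size=3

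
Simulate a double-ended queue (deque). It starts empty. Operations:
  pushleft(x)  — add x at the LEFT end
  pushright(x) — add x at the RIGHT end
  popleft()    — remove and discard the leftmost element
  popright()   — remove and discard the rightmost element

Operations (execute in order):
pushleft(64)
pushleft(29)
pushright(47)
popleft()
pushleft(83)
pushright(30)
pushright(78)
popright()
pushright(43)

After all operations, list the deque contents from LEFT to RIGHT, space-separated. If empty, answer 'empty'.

pushleft(64): [64]
pushleft(29): [29, 64]
pushright(47): [29, 64, 47]
popleft(): [64, 47]
pushleft(83): [83, 64, 47]
pushright(30): [83, 64, 47, 30]
pushright(78): [83, 64, 47, 30, 78]
popright(): [83, 64, 47, 30]
pushright(43): [83, 64, 47, 30, 43]

Answer: 83 64 47 30 43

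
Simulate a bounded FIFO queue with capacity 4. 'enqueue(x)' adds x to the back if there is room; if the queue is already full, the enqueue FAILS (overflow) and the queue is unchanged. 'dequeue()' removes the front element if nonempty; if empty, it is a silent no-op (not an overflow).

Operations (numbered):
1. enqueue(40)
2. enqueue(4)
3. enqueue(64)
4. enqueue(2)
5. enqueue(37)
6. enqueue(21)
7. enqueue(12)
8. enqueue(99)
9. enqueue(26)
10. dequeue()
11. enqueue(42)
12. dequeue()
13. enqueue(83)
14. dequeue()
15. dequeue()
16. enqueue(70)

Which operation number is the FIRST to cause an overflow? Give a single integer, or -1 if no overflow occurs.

Answer: 5

Derivation:
1. enqueue(40): size=1
2. enqueue(4): size=2
3. enqueue(64): size=3
4. enqueue(2): size=4
5. enqueue(37): size=4=cap → OVERFLOW (fail)
6. enqueue(21): size=4=cap → OVERFLOW (fail)
7. enqueue(12): size=4=cap → OVERFLOW (fail)
8. enqueue(99): size=4=cap → OVERFLOW (fail)
9. enqueue(26): size=4=cap → OVERFLOW (fail)
10. dequeue(): size=3
11. enqueue(42): size=4
12. dequeue(): size=3
13. enqueue(83): size=4
14. dequeue(): size=3
15. dequeue(): size=2
16. enqueue(70): size=3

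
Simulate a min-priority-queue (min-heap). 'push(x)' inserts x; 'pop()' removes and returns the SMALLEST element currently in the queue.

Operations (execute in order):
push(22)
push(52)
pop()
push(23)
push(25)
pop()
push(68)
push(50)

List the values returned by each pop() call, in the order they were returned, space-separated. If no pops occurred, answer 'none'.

Answer: 22 23

Derivation:
push(22): heap contents = [22]
push(52): heap contents = [22, 52]
pop() → 22: heap contents = [52]
push(23): heap contents = [23, 52]
push(25): heap contents = [23, 25, 52]
pop() → 23: heap contents = [25, 52]
push(68): heap contents = [25, 52, 68]
push(50): heap contents = [25, 50, 52, 68]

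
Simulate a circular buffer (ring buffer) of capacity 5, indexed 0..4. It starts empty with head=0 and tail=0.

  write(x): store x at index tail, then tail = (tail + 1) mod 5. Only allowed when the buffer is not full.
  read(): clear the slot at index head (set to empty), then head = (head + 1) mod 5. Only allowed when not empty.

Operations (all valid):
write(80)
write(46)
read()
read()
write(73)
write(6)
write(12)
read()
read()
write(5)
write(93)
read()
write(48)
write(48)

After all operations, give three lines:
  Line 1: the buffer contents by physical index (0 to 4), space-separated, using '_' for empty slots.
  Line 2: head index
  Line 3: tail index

write(80): buf=[80 _ _ _ _], head=0, tail=1, size=1
write(46): buf=[80 46 _ _ _], head=0, tail=2, size=2
read(): buf=[_ 46 _ _ _], head=1, tail=2, size=1
read(): buf=[_ _ _ _ _], head=2, tail=2, size=0
write(73): buf=[_ _ 73 _ _], head=2, tail=3, size=1
write(6): buf=[_ _ 73 6 _], head=2, tail=4, size=2
write(12): buf=[_ _ 73 6 12], head=2, tail=0, size=3
read(): buf=[_ _ _ 6 12], head=3, tail=0, size=2
read(): buf=[_ _ _ _ 12], head=4, tail=0, size=1
write(5): buf=[5 _ _ _ 12], head=4, tail=1, size=2
write(93): buf=[5 93 _ _ 12], head=4, tail=2, size=3
read(): buf=[5 93 _ _ _], head=0, tail=2, size=2
write(48): buf=[5 93 48 _ _], head=0, tail=3, size=3
write(48): buf=[5 93 48 48 _], head=0, tail=4, size=4

Answer: 5 93 48 48 _
0
4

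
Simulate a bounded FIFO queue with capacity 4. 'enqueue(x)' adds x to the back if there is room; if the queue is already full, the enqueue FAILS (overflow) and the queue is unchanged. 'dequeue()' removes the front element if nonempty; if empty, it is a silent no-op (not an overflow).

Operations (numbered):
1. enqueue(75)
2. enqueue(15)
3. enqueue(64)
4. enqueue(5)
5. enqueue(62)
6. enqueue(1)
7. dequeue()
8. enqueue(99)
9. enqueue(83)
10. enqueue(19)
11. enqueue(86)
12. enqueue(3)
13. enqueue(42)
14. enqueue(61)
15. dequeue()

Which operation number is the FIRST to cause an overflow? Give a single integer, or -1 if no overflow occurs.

Answer: 5

Derivation:
1. enqueue(75): size=1
2. enqueue(15): size=2
3. enqueue(64): size=3
4. enqueue(5): size=4
5. enqueue(62): size=4=cap → OVERFLOW (fail)
6. enqueue(1): size=4=cap → OVERFLOW (fail)
7. dequeue(): size=3
8. enqueue(99): size=4
9. enqueue(83): size=4=cap → OVERFLOW (fail)
10. enqueue(19): size=4=cap → OVERFLOW (fail)
11. enqueue(86): size=4=cap → OVERFLOW (fail)
12. enqueue(3): size=4=cap → OVERFLOW (fail)
13. enqueue(42): size=4=cap → OVERFLOW (fail)
14. enqueue(61): size=4=cap → OVERFLOW (fail)
15. dequeue(): size=3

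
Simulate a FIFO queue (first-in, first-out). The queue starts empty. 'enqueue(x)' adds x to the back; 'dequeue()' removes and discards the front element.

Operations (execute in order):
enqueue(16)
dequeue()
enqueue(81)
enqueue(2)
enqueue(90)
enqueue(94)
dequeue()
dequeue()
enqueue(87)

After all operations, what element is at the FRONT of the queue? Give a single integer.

enqueue(16): queue = [16]
dequeue(): queue = []
enqueue(81): queue = [81]
enqueue(2): queue = [81, 2]
enqueue(90): queue = [81, 2, 90]
enqueue(94): queue = [81, 2, 90, 94]
dequeue(): queue = [2, 90, 94]
dequeue(): queue = [90, 94]
enqueue(87): queue = [90, 94, 87]

Answer: 90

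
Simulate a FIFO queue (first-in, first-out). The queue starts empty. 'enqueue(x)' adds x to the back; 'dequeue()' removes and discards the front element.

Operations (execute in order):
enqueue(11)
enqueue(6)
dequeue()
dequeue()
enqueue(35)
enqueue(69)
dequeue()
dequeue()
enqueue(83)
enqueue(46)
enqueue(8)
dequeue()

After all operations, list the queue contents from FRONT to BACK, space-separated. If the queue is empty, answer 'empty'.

enqueue(11): [11]
enqueue(6): [11, 6]
dequeue(): [6]
dequeue(): []
enqueue(35): [35]
enqueue(69): [35, 69]
dequeue(): [69]
dequeue(): []
enqueue(83): [83]
enqueue(46): [83, 46]
enqueue(8): [83, 46, 8]
dequeue(): [46, 8]

Answer: 46 8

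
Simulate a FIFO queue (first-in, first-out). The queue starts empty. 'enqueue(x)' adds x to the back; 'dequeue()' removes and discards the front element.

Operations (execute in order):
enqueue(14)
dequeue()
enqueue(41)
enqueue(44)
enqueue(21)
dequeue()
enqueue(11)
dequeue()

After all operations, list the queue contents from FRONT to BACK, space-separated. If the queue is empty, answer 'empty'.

Answer: 21 11

Derivation:
enqueue(14): [14]
dequeue(): []
enqueue(41): [41]
enqueue(44): [41, 44]
enqueue(21): [41, 44, 21]
dequeue(): [44, 21]
enqueue(11): [44, 21, 11]
dequeue(): [21, 11]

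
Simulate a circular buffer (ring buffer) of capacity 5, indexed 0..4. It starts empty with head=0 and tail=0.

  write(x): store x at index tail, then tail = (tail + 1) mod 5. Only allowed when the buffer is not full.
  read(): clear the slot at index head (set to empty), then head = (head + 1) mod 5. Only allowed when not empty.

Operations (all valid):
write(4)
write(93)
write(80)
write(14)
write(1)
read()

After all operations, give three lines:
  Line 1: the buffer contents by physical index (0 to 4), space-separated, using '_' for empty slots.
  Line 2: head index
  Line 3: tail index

Answer: _ 93 80 14 1
1
0

Derivation:
write(4): buf=[4 _ _ _ _], head=0, tail=1, size=1
write(93): buf=[4 93 _ _ _], head=0, tail=2, size=2
write(80): buf=[4 93 80 _ _], head=0, tail=3, size=3
write(14): buf=[4 93 80 14 _], head=0, tail=4, size=4
write(1): buf=[4 93 80 14 1], head=0, tail=0, size=5
read(): buf=[_ 93 80 14 1], head=1, tail=0, size=4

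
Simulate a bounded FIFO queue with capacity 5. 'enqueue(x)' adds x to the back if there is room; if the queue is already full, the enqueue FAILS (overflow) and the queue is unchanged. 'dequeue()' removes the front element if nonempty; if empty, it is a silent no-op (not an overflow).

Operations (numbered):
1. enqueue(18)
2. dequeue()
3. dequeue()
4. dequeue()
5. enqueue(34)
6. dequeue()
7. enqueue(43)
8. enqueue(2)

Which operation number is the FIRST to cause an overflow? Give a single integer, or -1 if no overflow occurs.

Answer: -1

Derivation:
1. enqueue(18): size=1
2. dequeue(): size=0
3. dequeue(): empty, no-op, size=0
4. dequeue(): empty, no-op, size=0
5. enqueue(34): size=1
6. dequeue(): size=0
7. enqueue(43): size=1
8. enqueue(2): size=2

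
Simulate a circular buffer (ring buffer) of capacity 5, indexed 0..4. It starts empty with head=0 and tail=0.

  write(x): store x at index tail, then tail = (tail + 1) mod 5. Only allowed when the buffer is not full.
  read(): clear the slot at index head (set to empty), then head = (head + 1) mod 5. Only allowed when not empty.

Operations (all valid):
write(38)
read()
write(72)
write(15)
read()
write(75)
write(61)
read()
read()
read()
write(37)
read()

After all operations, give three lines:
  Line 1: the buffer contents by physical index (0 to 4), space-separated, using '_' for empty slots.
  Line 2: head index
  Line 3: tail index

Answer: _ _ _ _ _
1
1

Derivation:
write(38): buf=[38 _ _ _ _], head=0, tail=1, size=1
read(): buf=[_ _ _ _ _], head=1, tail=1, size=0
write(72): buf=[_ 72 _ _ _], head=1, tail=2, size=1
write(15): buf=[_ 72 15 _ _], head=1, tail=3, size=2
read(): buf=[_ _ 15 _ _], head=2, tail=3, size=1
write(75): buf=[_ _ 15 75 _], head=2, tail=4, size=2
write(61): buf=[_ _ 15 75 61], head=2, tail=0, size=3
read(): buf=[_ _ _ 75 61], head=3, tail=0, size=2
read(): buf=[_ _ _ _ 61], head=4, tail=0, size=1
read(): buf=[_ _ _ _ _], head=0, tail=0, size=0
write(37): buf=[37 _ _ _ _], head=0, tail=1, size=1
read(): buf=[_ _ _ _ _], head=1, tail=1, size=0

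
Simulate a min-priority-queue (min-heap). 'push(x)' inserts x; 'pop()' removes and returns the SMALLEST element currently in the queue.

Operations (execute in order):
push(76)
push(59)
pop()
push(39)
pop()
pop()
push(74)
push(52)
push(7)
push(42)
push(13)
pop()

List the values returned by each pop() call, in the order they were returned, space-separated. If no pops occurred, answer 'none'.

push(76): heap contents = [76]
push(59): heap contents = [59, 76]
pop() → 59: heap contents = [76]
push(39): heap contents = [39, 76]
pop() → 39: heap contents = [76]
pop() → 76: heap contents = []
push(74): heap contents = [74]
push(52): heap contents = [52, 74]
push(7): heap contents = [7, 52, 74]
push(42): heap contents = [7, 42, 52, 74]
push(13): heap contents = [7, 13, 42, 52, 74]
pop() → 7: heap contents = [13, 42, 52, 74]

Answer: 59 39 76 7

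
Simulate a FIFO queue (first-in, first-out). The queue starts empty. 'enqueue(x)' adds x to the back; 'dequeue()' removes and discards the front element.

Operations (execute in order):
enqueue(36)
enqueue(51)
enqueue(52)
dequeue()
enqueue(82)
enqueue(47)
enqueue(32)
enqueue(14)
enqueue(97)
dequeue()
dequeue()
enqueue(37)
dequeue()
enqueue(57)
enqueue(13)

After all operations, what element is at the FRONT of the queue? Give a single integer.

Answer: 47

Derivation:
enqueue(36): queue = [36]
enqueue(51): queue = [36, 51]
enqueue(52): queue = [36, 51, 52]
dequeue(): queue = [51, 52]
enqueue(82): queue = [51, 52, 82]
enqueue(47): queue = [51, 52, 82, 47]
enqueue(32): queue = [51, 52, 82, 47, 32]
enqueue(14): queue = [51, 52, 82, 47, 32, 14]
enqueue(97): queue = [51, 52, 82, 47, 32, 14, 97]
dequeue(): queue = [52, 82, 47, 32, 14, 97]
dequeue(): queue = [82, 47, 32, 14, 97]
enqueue(37): queue = [82, 47, 32, 14, 97, 37]
dequeue(): queue = [47, 32, 14, 97, 37]
enqueue(57): queue = [47, 32, 14, 97, 37, 57]
enqueue(13): queue = [47, 32, 14, 97, 37, 57, 13]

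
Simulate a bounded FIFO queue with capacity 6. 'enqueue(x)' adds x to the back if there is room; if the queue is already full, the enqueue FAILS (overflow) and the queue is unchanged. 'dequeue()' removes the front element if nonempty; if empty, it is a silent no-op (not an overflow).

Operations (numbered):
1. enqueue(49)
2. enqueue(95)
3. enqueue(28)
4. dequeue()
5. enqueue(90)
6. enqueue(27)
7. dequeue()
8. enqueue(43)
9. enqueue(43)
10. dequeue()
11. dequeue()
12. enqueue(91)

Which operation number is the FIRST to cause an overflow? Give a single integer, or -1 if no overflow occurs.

1. enqueue(49): size=1
2. enqueue(95): size=2
3. enqueue(28): size=3
4. dequeue(): size=2
5. enqueue(90): size=3
6. enqueue(27): size=4
7. dequeue(): size=3
8. enqueue(43): size=4
9. enqueue(43): size=5
10. dequeue(): size=4
11. dequeue(): size=3
12. enqueue(91): size=4

Answer: -1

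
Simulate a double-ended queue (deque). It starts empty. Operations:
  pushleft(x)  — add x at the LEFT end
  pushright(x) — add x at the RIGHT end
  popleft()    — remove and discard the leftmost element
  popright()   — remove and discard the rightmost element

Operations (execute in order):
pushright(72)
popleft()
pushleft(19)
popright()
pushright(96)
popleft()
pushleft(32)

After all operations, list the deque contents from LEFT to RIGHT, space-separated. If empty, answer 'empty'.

pushright(72): [72]
popleft(): []
pushleft(19): [19]
popright(): []
pushright(96): [96]
popleft(): []
pushleft(32): [32]

Answer: 32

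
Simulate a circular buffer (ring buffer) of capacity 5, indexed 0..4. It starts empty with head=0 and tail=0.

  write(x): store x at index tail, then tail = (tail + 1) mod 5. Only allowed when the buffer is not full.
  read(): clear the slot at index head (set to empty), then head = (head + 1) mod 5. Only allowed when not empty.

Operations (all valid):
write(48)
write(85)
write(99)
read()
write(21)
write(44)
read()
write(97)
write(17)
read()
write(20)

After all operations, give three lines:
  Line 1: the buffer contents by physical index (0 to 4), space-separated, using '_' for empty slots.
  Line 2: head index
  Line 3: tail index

write(48): buf=[48 _ _ _ _], head=0, tail=1, size=1
write(85): buf=[48 85 _ _ _], head=0, tail=2, size=2
write(99): buf=[48 85 99 _ _], head=0, tail=3, size=3
read(): buf=[_ 85 99 _ _], head=1, tail=3, size=2
write(21): buf=[_ 85 99 21 _], head=1, tail=4, size=3
write(44): buf=[_ 85 99 21 44], head=1, tail=0, size=4
read(): buf=[_ _ 99 21 44], head=2, tail=0, size=3
write(97): buf=[97 _ 99 21 44], head=2, tail=1, size=4
write(17): buf=[97 17 99 21 44], head=2, tail=2, size=5
read(): buf=[97 17 _ 21 44], head=3, tail=2, size=4
write(20): buf=[97 17 20 21 44], head=3, tail=3, size=5

Answer: 97 17 20 21 44
3
3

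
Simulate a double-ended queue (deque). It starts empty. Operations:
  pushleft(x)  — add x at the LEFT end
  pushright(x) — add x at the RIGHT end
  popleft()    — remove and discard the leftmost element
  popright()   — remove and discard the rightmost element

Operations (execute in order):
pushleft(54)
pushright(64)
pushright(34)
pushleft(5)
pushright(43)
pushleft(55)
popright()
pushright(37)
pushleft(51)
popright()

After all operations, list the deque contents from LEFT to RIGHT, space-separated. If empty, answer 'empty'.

pushleft(54): [54]
pushright(64): [54, 64]
pushright(34): [54, 64, 34]
pushleft(5): [5, 54, 64, 34]
pushright(43): [5, 54, 64, 34, 43]
pushleft(55): [55, 5, 54, 64, 34, 43]
popright(): [55, 5, 54, 64, 34]
pushright(37): [55, 5, 54, 64, 34, 37]
pushleft(51): [51, 55, 5, 54, 64, 34, 37]
popright(): [51, 55, 5, 54, 64, 34]

Answer: 51 55 5 54 64 34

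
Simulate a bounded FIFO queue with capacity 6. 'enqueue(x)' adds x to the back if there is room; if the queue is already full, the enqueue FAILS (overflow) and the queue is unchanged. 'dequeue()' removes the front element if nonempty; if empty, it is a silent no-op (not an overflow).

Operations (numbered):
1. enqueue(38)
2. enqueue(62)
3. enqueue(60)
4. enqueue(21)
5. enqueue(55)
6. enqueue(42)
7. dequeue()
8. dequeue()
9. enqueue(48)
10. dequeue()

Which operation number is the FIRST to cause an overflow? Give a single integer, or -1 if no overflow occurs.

Answer: -1

Derivation:
1. enqueue(38): size=1
2. enqueue(62): size=2
3. enqueue(60): size=3
4. enqueue(21): size=4
5. enqueue(55): size=5
6. enqueue(42): size=6
7. dequeue(): size=5
8. dequeue(): size=4
9. enqueue(48): size=5
10. dequeue(): size=4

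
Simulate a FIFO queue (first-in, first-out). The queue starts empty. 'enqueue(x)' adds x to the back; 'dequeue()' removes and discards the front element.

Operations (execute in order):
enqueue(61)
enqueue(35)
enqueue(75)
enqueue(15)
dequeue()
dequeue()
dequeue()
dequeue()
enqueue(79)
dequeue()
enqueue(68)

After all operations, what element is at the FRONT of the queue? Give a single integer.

enqueue(61): queue = [61]
enqueue(35): queue = [61, 35]
enqueue(75): queue = [61, 35, 75]
enqueue(15): queue = [61, 35, 75, 15]
dequeue(): queue = [35, 75, 15]
dequeue(): queue = [75, 15]
dequeue(): queue = [15]
dequeue(): queue = []
enqueue(79): queue = [79]
dequeue(): queue = []
enqueue(68): queue = [68]

Answer: 68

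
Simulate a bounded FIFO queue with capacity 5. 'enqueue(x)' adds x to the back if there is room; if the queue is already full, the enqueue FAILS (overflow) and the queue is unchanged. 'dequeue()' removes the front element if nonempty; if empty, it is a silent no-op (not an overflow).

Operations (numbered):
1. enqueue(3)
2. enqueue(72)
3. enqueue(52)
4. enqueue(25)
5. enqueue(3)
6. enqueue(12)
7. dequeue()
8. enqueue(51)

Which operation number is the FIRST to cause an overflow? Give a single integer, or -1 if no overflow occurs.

1. enqueue(3): size=1
2. enqueue(72): size=2
3. enqueue(52): size=3
4. enqueue(25): size=4
5. enqueue(3): size=5
6. enqueue(12): size=5=cap → OVERFLOW (fail)
7. dequeue(): size=4
8. enqueue(51): size=5

Answer: 6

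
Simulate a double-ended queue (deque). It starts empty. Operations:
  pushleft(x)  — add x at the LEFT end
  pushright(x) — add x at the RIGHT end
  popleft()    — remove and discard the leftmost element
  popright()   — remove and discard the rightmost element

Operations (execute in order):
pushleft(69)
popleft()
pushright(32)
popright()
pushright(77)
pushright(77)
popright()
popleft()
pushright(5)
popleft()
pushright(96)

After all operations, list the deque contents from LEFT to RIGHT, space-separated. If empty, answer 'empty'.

Answer: 96

Derivation:
pushleft(69): [69]
popleft(): []
pushright(32): [32]
popright(): []
pushright(77): [77]
pushright(77): [77, 77]
popright(): [77]
popleft(): []
pushright(5): [5]
popleft(): []
pushright(96): [96]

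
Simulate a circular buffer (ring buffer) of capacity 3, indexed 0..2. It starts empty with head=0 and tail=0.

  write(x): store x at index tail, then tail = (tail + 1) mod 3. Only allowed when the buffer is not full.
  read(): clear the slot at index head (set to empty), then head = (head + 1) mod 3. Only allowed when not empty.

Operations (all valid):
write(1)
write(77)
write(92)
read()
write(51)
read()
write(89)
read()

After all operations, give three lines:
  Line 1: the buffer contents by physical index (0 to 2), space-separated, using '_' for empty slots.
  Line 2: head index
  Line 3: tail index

write(1): buf=[1 _ _], head=0, tail=1, size=1
write(77): buf=[1 77 _], head=0, tail=2, size=2
write(92): buf=[1 77 92], head=0, tail=0, size=3
read(): buf=[_ 77 92], head=1, tail=0, size=2
write(51): buf=[51 77 92], head=1, tail=1, size=3
read(): buf=[51 _ 92], head=2, tail=1, size=2
write(89): buf=[51 89 92], head=2, tail=2, size=3
read(): buf=[51 89 _], head=0, tail=2, size=2

Answer: 51 89 _
0
2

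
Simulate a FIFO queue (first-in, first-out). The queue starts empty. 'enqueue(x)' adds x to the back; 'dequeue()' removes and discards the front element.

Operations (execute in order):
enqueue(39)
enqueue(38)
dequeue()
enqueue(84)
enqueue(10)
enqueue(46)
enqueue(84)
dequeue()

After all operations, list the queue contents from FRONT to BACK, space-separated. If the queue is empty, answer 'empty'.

Answer: 84 10 46 84

Derivation:
enqueue(39): [39]
enqueue(38): [39, 38]
dequeue(): [38]
enqueue(84): [38, 84]
enqueue(10): [38, 84, 10]
enqueue(46): [38, 84, 10, 46]
enqueue(84): [38, 84, 10, 46, 84]
dequeue(): [84, 10, 46, 84]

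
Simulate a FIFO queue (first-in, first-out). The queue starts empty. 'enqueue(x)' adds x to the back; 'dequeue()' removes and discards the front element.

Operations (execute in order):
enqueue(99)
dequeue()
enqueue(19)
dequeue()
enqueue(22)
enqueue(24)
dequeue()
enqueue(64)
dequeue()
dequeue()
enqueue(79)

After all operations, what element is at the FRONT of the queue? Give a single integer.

enqueue(99): queue = [99]
dequeue(): queue = []
enqueue(19): queue = [19]
dequeue(): queue = []
enqueue(22): queue = [22]
enqueue(24): queue = [22, 24]
dequeue(): queue = [24]
enqueue(64): queue = [24, 64]
dequeue(): queue = [64]
dequeue(): queue = []
enqueue(79): queue = [79]

Answer: 79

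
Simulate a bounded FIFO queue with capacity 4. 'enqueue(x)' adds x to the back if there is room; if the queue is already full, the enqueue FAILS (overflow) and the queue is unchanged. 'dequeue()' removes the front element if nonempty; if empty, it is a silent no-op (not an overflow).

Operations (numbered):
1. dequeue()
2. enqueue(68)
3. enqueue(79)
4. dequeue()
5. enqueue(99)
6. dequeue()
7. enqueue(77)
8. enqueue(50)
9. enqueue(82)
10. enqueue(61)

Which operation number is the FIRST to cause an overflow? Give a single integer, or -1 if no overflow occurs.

Answer: 10

Derivation:
1. dequeue(): empty, no-op, size=0
2. enqueue(68): size=1
3. enqueue(79): size=2
4. dequeue(): size=1
5. enqueue(99): size=2
6. dequeue(): size=1
7. enqueue(77): size=2
8. enqueue(50): size=3
9. enqueue(82): size=4
10. enqueue(61): size=4=cap → OVERFLOW (fail)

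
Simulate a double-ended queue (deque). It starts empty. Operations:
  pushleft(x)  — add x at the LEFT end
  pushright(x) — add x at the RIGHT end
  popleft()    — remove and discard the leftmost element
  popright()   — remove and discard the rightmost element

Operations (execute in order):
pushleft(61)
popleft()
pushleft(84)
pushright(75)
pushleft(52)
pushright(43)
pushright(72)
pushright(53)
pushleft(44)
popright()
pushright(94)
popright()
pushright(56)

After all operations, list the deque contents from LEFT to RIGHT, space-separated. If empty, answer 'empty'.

pushleft(61): [61]
popleft(): []
pushleft(84): [84]
pushright(75): [84, 75]
pushleft(52): [52, 84, 75]
pushright(43): [52, 84, 75, 43]
pushright(72): [52, 84, 75, 43, 72]
pushright(53): [52, 84, 75, 43, 72, 53]
pushleft(44): [44, 52, 84, 75, 43, 72, 53]
popright(): [44, 52, 84, 75, 43, 72]
pushright(94): [44, 52, 84, 75, 43, 72, 94]
popright(): [44, 52, 84, 75, 43, 72]
pushright(56): [44, 52, 84, 75, 43, 72, 56]

Answer: 44 52 84 75 43 72 56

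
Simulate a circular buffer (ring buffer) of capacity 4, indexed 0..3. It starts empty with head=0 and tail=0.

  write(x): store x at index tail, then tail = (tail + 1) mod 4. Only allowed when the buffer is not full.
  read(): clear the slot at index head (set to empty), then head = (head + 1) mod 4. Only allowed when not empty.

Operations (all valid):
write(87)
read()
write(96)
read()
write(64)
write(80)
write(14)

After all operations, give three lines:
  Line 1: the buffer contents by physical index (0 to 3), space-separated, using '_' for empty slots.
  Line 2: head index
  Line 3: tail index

Answer: 14 _ 64 80
2
1

Derivation:
write(87): buf=[87 _ _ _], head=0, tail=1, size=1
read(): buf=[_ _ _ _], head=1, tail=1, size=0
write(96): buf=[_ 96 _ _], head=1, tail=2, size=1
read(): buf=[_ _ _ _], head=2, tail=2, size=0
write(64): buf=[_ _ 64 _], head=2, tail=3, size=1
write(80): buf=[_ _ 64 80], head=2, tail=0, size=2
write(14): buf=[14 _ 64 80], head=2, tail=1, size=3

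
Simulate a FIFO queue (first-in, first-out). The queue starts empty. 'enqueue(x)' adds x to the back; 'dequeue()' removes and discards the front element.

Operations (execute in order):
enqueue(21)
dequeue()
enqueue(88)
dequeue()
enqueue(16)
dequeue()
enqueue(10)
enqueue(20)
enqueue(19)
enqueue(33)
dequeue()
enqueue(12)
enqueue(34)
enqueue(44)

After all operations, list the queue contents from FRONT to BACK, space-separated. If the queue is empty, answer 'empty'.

Answer: 20 19 33 12 34 44

Derivation:
enqueue(21): [21]
dequeue(): []
enqueue(88): [88]
dequeue(): []
enqueue(16): [16]
dequeue(): []
enqueue(10): [10]
enqueue(20): [10, 20]
enqueue(19): [10, 20, 19]
enqueue(33): [10, 20, 19, 33]
dequeue(): [20, 19, 33]
enqueue(12): [20, 19, 33, 12]
enqueue(34): [20, 19, 33, 12, 34]
enqueue(44): [20, 19, 33, 12, 34, 44]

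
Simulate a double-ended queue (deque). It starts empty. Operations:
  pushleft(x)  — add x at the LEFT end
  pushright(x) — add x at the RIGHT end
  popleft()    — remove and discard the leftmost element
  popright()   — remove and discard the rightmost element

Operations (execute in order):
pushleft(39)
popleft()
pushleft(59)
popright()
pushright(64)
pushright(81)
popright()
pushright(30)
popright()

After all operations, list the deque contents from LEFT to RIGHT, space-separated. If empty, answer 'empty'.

Answer: 64

Derivation:
pushleft(39): [39]
popleft(): []
pushleft(59): [59]
popright(): []
pushright(64): [64]
pushright(81): [64, 81]
popright(): [64]
pushright(30): [64, 30]
popright(): [64]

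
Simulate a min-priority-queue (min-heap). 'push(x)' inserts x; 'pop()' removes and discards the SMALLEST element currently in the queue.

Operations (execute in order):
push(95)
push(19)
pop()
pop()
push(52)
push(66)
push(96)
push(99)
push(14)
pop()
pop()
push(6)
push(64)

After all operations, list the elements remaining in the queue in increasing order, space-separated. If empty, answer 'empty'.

Answer: 6 64 66 96 99

Derivation:
push(95): heap contents = [95]
push(19): heap contents = [19, 95]
pop() → 19: heap contents = [95]
pop() → 95: heap contents = []
push(52): heap contents = [52]
push(66): heap contents = [52, 66]
push(96): heap contents = [52, 66, 96]
push(99): heap contents = [52, 66, 96, 99]
push(14): heap contents = [14, 52, 66, 96, 99]
pop() → 14: heap contents = [52, 66, 96, 99]
pop() → 52: heap contents = [66, 96, 99]
push(6): heap contents = [6, 66, 96, 99]
push(64): heap contents = [6, 64, 66, 96, 99]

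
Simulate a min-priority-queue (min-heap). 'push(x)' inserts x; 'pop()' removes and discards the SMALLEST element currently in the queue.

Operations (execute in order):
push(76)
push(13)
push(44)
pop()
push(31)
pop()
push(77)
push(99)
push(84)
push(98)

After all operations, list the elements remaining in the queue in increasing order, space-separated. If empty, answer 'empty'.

Answer: 44 76 77 84 98 99

Derivation:
push(76): heap contents = [76]
push(13): heap contents = [13, 76]
push(44): heap contents = [13, 44, 76]
pop() → 13: heap contents = [44, 76]
push(31): heap contents = [31, 44, 76]
pop() → 31: heap contents = [44, 76]
push(77): heap contents = [44, 76, 77]
push(99): heap contents = [44, 76, 77, 99]
push(84): heap contents = [44, 76, 77, 84, 99]
push(98): heap contents = [44, 76, 77, 84, 98, 99]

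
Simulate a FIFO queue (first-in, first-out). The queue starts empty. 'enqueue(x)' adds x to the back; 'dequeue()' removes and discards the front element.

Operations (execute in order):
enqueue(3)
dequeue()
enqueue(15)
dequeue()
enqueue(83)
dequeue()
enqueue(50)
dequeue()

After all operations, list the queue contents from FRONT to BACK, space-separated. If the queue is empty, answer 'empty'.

enqueue(3): [3]
dequeue(): []
enqueue(15): [15]
dequeue(): []
enqueue(83): [83]
dequeue(): []
enqueue(50): [50]
dequeue(): []

Answer: empty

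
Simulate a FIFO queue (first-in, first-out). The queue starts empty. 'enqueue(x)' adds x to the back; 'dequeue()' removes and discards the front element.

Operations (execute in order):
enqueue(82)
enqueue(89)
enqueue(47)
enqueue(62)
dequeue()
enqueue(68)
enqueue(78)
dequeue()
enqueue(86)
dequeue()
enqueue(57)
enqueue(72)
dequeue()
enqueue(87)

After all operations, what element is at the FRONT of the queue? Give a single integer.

enqueue(82): queue = [82]
enqueue(89): queue = [82, 89]
enqueue(47): queue = [82, 89, 47]
enqueue(62): queue = [82, 89, 47, 62]
dequeue(): queue = [89, 47, 62]
enqueue(68): queue = [89, 47, 62, 68]
enqueue(78): queue = [89, 47, 62, 68, 78]
dequeue(): queue = [47, 62, 68, 78]
enqueue(86): queue = [47, 62, 68, 78, 86]
dequeue(): queue = [62, 68, 78, 86]
enqueue(57): queue = [62, 68, 78, 86, 57]
enqueue(72): queue = [62, 68, 78, 86, 57, 72]
dequeue(): queue = [68, 78, 86, 57, 72]
enqueue(87): queue = [68, 78, 86, 57, 72, 87]

Answer: 68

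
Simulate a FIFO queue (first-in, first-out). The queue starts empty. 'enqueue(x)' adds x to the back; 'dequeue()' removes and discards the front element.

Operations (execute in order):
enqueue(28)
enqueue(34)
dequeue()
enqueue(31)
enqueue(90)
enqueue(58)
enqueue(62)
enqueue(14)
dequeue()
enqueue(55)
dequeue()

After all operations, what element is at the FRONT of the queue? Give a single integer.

enqueue(28): queue = [28]
enqueue(34): queue = [28, 34]
dequeue(): queue = [34]
enqueue(31): queue = [34, 31]
enqueue(90): queue = [34, 31, 90]
enqueue(58): queue = [34, 31, 90, 58]
enqueue(62): queue = [34, 31, 90, 58, 62]
enqueue(14): queue = [34, 31, 90, 58, 62, 14]
dequeue(): queue = [31, 90, 58, 62, 14]
enqueue(55): queue = [31, 90, 58, 62, 14, 55]
dequeue(): queue = [90, 58, 62, 14, 55]

Answer: 90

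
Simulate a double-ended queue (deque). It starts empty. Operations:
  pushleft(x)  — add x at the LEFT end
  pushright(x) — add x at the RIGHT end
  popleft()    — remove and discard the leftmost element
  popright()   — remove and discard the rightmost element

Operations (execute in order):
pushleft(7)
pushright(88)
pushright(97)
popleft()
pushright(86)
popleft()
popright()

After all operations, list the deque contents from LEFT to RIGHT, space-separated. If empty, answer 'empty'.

Answer: 97

Derivation:
pushleft(7): [7]
pushright(88): [7, 88]
pushright(97): [7, 88, 97]
popleft(): [88, 97]
pushright(86): [88, 97, 86]
popleft(): [97, 86]
popright(): [97]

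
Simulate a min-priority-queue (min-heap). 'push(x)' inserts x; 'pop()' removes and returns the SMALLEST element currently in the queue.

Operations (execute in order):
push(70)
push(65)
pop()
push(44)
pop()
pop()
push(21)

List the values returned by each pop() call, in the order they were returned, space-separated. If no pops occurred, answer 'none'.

Answer: 65 44 70

Derivation:
push(70): heap contents = [70]
push(65): heap contents = [65, 70]
pop() → 65: heap contents = [70]
push(44): heap contents = [44, 70]
pop() → 44: heap contents = [70]
pop() → 70: heap contents = []
push(21): heap contents = [21]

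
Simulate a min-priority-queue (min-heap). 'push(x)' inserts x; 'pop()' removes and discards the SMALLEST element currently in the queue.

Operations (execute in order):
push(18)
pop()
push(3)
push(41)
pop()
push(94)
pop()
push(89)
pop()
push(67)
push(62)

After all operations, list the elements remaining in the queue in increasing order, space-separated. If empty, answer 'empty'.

Answer: 62 67 94

Derivation:
push(18): heap contents = [18]
pop() → 18: heap contents = []
push(3): heap contents = [3]
push(41): heap contents = [3, 41]
pop() → 3: heap contents = [41]
push(94): heap contents = [41, 94]
pop() → 41: heap contents = [94]
push(89): heap contents = [89, 94]
pop() → 89: heap contents = [94]
push(67): heap contents = [67, 94]
push(62): heap contents = [62, 67, 94]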